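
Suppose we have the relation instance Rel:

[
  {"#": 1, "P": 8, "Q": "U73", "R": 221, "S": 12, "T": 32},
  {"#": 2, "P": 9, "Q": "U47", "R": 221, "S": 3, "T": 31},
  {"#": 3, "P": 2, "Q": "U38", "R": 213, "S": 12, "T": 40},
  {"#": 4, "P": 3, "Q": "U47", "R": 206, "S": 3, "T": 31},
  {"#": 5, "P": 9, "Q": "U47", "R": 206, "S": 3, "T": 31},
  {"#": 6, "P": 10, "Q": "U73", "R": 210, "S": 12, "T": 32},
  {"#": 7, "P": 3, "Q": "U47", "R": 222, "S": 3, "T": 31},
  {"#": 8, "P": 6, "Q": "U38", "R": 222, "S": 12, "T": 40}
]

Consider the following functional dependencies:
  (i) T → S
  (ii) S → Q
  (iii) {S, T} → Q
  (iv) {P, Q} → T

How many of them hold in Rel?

3

(i) T → S: every LHS value maps to a single RHS value — holds.
(ii) S → Q: S=12: rows 1, 3, 6, 8 → Q takes values {U73, U38} — violation — fails.
(iii) {S, T} → Q: every LHS value maps to a single RHS value — holds.
(iv) {P, Q} → T: every LHS value maps to a single RHS value — holds.
3 of the 4 dependencies hold.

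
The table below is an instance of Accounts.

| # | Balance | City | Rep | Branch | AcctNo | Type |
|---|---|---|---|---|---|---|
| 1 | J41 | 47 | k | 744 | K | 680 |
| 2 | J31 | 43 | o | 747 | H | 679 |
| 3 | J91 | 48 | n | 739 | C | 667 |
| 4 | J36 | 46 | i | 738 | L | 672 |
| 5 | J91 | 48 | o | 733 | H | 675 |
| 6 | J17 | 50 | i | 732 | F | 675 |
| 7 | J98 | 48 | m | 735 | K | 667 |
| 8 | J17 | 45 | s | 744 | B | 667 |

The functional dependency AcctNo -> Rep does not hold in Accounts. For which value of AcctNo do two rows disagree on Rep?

AcctNo=K: rows 1, 7 → Rep takes values {k, m} — violation
AcctNo=H: rows 2, 5 → Rep = o, o ✓
AcctNo=C: row 3 → Rep = n ✓
AcctNo=L: row 4 → Rep = i ✓
AcctNo=F: row 6 → Rep = i ✓
AcctNo=B: row 8 → Rep = s ✓
The only AcctNo value with inconsistent Rep is AcctNo=K.

K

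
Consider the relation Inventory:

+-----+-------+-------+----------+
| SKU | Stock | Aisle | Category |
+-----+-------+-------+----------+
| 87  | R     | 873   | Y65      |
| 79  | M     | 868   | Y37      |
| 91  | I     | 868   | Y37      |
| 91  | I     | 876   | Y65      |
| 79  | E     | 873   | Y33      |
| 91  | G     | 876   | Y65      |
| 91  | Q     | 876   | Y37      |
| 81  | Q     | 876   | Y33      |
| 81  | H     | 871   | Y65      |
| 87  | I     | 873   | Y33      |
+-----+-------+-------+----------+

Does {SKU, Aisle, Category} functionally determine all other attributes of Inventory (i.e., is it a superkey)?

Two distinct rows share (SKU=91, Aisle=876, Category=Y65), so {SKU, Aisle, Category} does not determine every attribute — not a superkey.

No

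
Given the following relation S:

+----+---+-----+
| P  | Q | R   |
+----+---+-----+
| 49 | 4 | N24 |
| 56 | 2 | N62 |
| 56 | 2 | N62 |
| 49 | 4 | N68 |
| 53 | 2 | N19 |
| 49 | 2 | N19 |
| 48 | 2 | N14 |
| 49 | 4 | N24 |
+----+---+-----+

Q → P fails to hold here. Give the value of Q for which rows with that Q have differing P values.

Q=4: 3 rows → P = 49, 49, 49 ✓
Q=2: 5 rows → P takes values {56, 53, 49, 48} — violation
The only Q value with inconsistent P is Q=2.

2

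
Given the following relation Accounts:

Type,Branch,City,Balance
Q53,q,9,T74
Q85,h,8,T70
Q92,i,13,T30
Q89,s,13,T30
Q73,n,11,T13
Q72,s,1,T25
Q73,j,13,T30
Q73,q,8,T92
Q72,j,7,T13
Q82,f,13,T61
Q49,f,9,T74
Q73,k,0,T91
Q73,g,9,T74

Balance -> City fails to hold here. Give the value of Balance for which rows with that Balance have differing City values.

T13

Balance=T74: 3 rows → City = 9, 9, 9 ✓
Balance=T70: 1 row → City = 8 ✓
Balance=T30: 3 rows → City = 13, 13, 13 ✓
Balance=T13: 2 rows → City takes values {11, 7} — violation
Balance=T25: 1 row → City = 1 ✓
Balance=T92: 1 row → City = 8 ✓
Balance=T61: 1 row → City = 13 ✓
Balance=T91: 1 row → City = 0 ✓
The only Balance value with inconsistent City is Balance=T13.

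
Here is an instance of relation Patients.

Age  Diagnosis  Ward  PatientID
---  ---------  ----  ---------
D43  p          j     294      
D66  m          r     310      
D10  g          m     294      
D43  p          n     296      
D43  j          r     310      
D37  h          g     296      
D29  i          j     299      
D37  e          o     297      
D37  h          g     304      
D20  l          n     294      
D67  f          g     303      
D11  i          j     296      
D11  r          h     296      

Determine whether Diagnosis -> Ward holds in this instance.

Diagnosis=p: 2 rows → Ward takes values {j, n} — violation
Diagnosis=m: 1 row → Ward = r ✓
Diagnosis=g: 1 row → Ward = m ✓
Diagnosis=j: 1 row → Ward = r ✓
Diagnosis=h: 2 rows → Ward = g, g ✓
Diagnosis=i: 2 rows → Ward = j, j ✓
Diagnosis=e: 1 row → Ward = o ✓
Diagnosis=l: 1 row → Ward = n ✓
Diagnosis=f: 1 row → Ward = g ✓
Diagnosis=r: 1 row → Ward = h ✓
Two rows agree on Diagnosis but differ on Ward, so Diagnosis -> Ward does not hold.

No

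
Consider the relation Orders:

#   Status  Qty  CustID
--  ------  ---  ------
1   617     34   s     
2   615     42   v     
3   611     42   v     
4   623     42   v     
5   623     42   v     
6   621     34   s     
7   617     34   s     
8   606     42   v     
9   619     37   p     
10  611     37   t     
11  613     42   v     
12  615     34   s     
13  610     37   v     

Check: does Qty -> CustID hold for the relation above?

Qty=34: rows 1, 6, 7, 12 → CustID = s, s, s, s ✓
Qty=42: rows 2, 3, 4, 5, 8, 11 → CustID = v, v, v, v, v, v ✓
Qty=37: rows 9, 10, 13 → CustID takes values {p, t, v} — violation
Two rows agree on Qty but differ on CustID, so Qty -> CustID does not hold.

No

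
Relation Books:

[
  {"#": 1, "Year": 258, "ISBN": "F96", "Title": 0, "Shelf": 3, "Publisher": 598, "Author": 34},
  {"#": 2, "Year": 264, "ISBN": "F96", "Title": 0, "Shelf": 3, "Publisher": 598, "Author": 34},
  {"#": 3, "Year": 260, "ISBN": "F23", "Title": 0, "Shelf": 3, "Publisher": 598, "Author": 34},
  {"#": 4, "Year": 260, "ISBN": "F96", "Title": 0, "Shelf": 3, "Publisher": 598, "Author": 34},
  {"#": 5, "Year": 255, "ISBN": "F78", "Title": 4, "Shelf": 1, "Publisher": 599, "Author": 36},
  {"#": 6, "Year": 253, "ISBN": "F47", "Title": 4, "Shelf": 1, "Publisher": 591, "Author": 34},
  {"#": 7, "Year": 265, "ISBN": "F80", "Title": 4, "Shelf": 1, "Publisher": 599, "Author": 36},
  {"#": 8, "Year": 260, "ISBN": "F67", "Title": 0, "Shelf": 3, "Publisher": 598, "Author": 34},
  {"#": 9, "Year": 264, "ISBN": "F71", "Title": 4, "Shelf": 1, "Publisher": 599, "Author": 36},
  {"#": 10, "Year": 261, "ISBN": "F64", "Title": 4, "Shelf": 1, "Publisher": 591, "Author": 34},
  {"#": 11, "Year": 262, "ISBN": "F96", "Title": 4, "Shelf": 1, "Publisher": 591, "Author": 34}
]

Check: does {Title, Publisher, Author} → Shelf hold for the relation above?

Yes

(Title=0, Publisher=598, Author=34): rows 1, 2, 3, 4, 8 → Shelf = 3, 3, 3, 3, 3 ✓
(Title=4, Publisher=599, Author=36): rows 5, 7, 9 → Shelf = 1, 1, 1 ✓
(Title=4, Publisher=591, Author=34): rows 6, 10, 11 → Shelf = 1, 1, 1 ✓
Every {Title, Publisher, Author} value is associated with a single Shelf value, so {Title, Publisher, Author} → Shelf holds.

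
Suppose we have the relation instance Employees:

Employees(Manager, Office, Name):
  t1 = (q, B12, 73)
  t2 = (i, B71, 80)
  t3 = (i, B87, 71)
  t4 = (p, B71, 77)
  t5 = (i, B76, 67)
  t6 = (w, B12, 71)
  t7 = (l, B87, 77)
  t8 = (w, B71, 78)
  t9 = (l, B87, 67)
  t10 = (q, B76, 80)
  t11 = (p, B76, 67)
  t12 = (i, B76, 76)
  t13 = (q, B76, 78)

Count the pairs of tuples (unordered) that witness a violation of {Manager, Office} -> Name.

(Manager=i, Office=B76): violating pairs (5,12) — 1 pair.
(Manager=l, Office=B87): violating pairs (7,9) — 1 pair.
(Manager=q, Office=B76): violating pairs (10,13) — 1 pair.

3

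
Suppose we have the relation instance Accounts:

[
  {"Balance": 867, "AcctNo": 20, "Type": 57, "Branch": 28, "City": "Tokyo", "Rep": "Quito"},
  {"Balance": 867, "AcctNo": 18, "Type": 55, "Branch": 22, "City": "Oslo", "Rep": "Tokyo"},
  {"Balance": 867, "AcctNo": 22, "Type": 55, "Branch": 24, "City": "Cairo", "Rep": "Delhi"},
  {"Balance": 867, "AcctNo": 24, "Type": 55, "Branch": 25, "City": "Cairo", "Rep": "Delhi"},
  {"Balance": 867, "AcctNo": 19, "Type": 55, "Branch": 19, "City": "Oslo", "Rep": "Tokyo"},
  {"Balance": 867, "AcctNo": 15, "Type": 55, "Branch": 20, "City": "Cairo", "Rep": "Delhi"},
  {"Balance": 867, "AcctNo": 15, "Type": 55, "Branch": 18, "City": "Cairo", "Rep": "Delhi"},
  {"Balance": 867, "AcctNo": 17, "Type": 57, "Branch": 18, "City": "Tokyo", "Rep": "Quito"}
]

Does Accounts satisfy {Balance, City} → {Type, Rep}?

Yes

(Balance=867, City=Tokyo): 2 rows → {Type,Rep} = (57, Quito), (57, Quito) ✓
(Balance=867, City=Oslo): 2 rows → {Type,Rep} = (55, Tokyo), (55, Tokyo) ✓
(Balance=867, City=Cairo): 4 rows → {Type,Rep} = (55, Delhi), (55, Delhi), (55, Delhi), (55, Delhi) ✓
Every {Balance, City} value is associated with a single {Type, Rep} value, so {Balance, City} → {Type, Rep} holds.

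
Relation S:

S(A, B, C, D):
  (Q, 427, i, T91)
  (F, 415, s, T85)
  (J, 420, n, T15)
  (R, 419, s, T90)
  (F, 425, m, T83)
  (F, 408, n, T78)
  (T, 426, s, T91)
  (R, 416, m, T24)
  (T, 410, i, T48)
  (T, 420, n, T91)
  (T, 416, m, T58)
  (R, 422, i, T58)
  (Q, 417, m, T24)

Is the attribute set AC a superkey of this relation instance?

All 13 rows have distinct AC values, so AC → (all attributes) holds and AC is a superkey.

Yes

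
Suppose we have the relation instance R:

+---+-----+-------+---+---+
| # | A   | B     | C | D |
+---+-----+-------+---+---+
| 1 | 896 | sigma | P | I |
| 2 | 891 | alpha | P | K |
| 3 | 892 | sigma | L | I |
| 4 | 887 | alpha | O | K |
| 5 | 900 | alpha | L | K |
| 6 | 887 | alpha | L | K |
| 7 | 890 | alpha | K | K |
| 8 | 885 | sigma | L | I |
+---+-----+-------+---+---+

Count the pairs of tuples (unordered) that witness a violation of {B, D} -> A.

(B=sigma, D=I): violating pairs (1,3), (1,8), (3,8) — 3 pairs.
(B=alpha, D=K): violating pairs (2,4), (2,5), (2,6), (2,7), (4,5), (4,7), (5,6), (5,7), (6,7) — 9 pairs.

12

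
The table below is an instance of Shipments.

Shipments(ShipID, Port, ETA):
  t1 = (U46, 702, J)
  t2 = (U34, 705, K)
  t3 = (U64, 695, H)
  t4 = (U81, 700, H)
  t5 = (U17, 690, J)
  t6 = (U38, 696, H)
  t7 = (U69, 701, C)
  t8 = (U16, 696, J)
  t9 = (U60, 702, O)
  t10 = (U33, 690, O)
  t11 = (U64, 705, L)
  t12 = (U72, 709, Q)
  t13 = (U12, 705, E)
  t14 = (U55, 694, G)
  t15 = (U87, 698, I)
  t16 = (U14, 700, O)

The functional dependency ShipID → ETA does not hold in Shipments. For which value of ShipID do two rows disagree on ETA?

ShipID=U46: row 1 → ETA = J ✓
ShipID=U34: row 2 → ETA = K ✓
ShipID=U64: rows 3, 11 → ETA takes values {H, L} — violation
ShipID=U81: row 4 → ETA = H ✓
ShipID=U17: row 5 → ETA = J ✓
ShipID=U38: row 6 → ETA = H ✓
ShipID=U69: row 7 → ETA = C ✓
ShipID=U16: row 8 → ETA = J ✓
ShipID=U60: row 9 → ETA = O ✓
ShipID=U33: row 10 → ETA = O ✓
ShipID=U72: row 12 → ETA = Q ✓
ShipID=U12: row 13 → ETA = E ✓
ShipID=U55: row 14 → ETA = G ✓
ShipID=U87: row 15 → ETA = I ✓
ShipID=U14: row 16 → ETA = O ✓
The only ShipID value with inconsistent ETA is ShipID=U64.

U64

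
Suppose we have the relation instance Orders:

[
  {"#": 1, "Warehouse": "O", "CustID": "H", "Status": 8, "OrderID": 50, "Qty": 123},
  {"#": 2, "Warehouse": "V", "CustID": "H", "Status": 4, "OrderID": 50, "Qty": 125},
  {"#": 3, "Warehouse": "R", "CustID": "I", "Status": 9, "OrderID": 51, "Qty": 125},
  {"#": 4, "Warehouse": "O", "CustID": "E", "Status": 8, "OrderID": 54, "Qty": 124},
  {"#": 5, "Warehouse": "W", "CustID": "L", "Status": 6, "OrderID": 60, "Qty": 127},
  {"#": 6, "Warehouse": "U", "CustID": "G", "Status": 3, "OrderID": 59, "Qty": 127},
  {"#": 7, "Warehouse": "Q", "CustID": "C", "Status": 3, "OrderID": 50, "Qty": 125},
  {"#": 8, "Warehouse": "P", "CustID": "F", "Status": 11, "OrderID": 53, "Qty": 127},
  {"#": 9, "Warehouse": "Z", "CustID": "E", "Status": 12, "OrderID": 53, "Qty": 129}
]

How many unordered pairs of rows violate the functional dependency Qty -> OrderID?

5

Qty=125: violating pairs (2,3), (3,7) — 2 pairs.
Qty=127: violating pairs (5,6), (5,8), (6,8) — 3 pairs.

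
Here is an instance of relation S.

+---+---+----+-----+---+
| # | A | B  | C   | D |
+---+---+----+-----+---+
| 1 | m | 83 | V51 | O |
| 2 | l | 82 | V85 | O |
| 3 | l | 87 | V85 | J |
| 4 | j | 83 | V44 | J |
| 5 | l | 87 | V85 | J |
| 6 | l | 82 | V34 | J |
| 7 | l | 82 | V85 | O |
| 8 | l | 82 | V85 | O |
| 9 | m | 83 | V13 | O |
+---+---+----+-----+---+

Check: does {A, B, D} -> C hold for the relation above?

No

(A=m, B=83, D=O): rows 1, 9 → C takes values {V51, V13} — violation
(A=l, B=82, D=O): rows 2, 7, 8 → C = V85, V85, V85 ✓
(A=l, B=87, D=J): rows 3, 5 → C = V85, V85 ✓
(A=j, B=83, D=J): row 4 → C = V44 ✓
(A=l, B=82, D=J): row 6 → C = V34 ✓
Two rows agree on {A, B, D} but differ on C, so {A, B, D} -> C does not hold.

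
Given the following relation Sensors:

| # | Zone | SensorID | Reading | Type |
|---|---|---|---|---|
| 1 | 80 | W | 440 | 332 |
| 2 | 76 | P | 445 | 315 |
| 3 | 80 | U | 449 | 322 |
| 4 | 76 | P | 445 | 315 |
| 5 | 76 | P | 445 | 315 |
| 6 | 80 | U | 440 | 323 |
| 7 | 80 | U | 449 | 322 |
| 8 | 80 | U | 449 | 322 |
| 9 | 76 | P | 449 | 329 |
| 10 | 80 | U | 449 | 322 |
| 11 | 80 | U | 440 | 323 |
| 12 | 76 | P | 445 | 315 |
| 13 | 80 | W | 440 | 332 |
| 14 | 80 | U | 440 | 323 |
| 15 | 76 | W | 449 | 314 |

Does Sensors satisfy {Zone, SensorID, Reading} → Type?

(Zone=80, SensorID=W, Reading=440): rows 1, 13 → Type = 332, 332 ✓
(Zone=76, SensorID=P, Reading=445): rows 2, 4, 5, 12 → Type = 315, 315, 315, 315 ✓
(Zone=80, SensorID=U, Reading=449): rows 3, 7, 8, 10 → Type = 322, 322, 322, 322 ✓
(Zone=80, SensorID=U, Reading=440): rows 6, 11, 14 → Type = 323, 323, 323 ✓
(Zone=76, SensorID=P, Reading=449): row 9 → Type = 329 ✓
(Zone=76, SensorID=W, Reading=449): row 15 → Type = 314 ✓
Every {Zone, SensorID, Reading} value is associated with a single Type value, so {Zone, SensorID, Reading} → Type holds.

Yes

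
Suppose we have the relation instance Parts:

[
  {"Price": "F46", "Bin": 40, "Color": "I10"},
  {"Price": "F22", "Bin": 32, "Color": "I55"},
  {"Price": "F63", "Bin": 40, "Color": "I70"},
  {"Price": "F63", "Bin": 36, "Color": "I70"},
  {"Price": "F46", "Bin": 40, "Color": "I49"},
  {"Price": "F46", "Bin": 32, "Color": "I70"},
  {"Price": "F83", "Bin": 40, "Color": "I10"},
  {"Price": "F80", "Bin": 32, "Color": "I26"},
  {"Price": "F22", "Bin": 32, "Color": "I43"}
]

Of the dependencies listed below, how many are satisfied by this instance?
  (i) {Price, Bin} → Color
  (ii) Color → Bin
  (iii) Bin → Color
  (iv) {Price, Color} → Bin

(i) {Price, Bin} → Color: (Price=F46, Bin=40): 2 rows → Color takes values {I10, I49} — violation; (Price=F22, Bin=32): 2 rows → Color takes values {I55, I43} — violation — fails.
(ii) Color → Bin: Color=I70: 3 rows → Bin takes values {40, 36, 32} — violation — fails.
(iii) Bin → Color: Bin=40: 4 rows → Color takes values {I10, I70, I49} — violation; Bin=32: 4 rows → Color takes values {I55, I70, I26, I43} — violation — fails.
(iv) {Price, Color} → Bin: (Price=F63, Color=I70): 2 rows → Bin takes values {40, 36} — violation — fails.
None of the 4 dependencies hold.

0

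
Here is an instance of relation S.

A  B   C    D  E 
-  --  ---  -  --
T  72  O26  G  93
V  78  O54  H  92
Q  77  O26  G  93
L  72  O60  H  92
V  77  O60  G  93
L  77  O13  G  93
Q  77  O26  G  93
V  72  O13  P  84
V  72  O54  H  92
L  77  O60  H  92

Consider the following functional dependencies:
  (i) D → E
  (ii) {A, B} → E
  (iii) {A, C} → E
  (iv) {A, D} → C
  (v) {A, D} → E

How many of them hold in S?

(i) D → E: every LHS value maps to a single RHS value — holds.
(ii) {A, B} → E: (A=L, B=77): 2 rows → E takes values {93, 92} — violation; (A=V, B=72): 2 rows → E takes values {84, 92} — violation — fails.
(iii) {A, C} → E: every LHS value maps to a single RHS value — holds.
(iv) {A, D} → C: every LHS value maps to a single RHS value — holds.
(v) {A, D} → E: every LHS value maps to a single RHS value — holds.
4 of the 5 dependencies hold.

4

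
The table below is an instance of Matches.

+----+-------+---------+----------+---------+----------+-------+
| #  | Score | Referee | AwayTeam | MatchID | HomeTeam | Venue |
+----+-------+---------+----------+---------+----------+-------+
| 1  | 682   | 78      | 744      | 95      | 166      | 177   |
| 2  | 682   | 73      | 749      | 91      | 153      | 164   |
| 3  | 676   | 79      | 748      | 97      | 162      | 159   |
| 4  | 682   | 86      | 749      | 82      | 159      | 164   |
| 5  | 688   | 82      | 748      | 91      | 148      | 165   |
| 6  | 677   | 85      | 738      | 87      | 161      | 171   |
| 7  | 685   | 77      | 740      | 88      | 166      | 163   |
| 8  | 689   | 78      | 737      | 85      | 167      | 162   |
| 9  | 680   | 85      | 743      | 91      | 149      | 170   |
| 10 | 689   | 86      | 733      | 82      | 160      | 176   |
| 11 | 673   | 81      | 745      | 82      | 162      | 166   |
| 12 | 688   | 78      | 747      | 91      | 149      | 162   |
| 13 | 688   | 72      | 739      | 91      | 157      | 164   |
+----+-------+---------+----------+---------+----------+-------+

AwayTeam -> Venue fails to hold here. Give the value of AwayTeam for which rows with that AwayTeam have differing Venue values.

748

AwayTeam=744: row 1 → Venue = 177 ✓
AwayTeam=749: rows 2, 4 → Venue = 164, 164 ✓
AwayTeam=748: rows 3, 5 → Venue takes values {159, 165} — violation
AwayTeam=738: row 6 → Venue = 171 ✓
AwayTeam=740: row 7 → Venue = 163 ✓
AwayTeam=737: row 8 → Venue = 162 ✓
AwayTeam=743: row 9 → Venue = 170 ✓
AwayTeam=733: row 10 → Venue = 176 ✓
AwayTeam=745: row 11 → Venue = 166 ✓
AwayTeam=747: row 12 → Venue = 162 ✓
AwayTeam=739: row 13 → Venue = 164 ✓
The only AwayTeam value with inconsistent Venue is AwayTeam=748.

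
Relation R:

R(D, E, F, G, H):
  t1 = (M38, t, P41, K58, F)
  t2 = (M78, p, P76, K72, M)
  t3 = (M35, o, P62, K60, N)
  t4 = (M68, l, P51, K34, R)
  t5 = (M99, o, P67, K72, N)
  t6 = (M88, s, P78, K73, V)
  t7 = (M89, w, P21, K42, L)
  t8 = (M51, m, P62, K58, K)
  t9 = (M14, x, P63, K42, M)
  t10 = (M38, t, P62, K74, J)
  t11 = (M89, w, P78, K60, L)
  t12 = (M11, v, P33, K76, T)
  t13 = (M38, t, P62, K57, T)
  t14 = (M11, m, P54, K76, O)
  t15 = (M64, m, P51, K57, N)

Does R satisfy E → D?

No

E=t: rows 1, 10, 13 → D = M38, M38, M38 ✓
E=p: row 2 → D = M78 ✓
E=o: rows 3, 5 → D takes values {M35, M99} — violation
E=l: row 4 → D = M68 ✓
E=s: row 6 → D = M88 ✓
E=w: rows 7, 11 → D = M89, M89 ✓
E=m: rows 8, 14, 15 → D takes values {M51, M11, M64} — violation
E=x: row 9 → D = M14 ✓
E=v: row 12 → D = M11 ✓
Two rows agree on E but differ on D, so E → D does not hold.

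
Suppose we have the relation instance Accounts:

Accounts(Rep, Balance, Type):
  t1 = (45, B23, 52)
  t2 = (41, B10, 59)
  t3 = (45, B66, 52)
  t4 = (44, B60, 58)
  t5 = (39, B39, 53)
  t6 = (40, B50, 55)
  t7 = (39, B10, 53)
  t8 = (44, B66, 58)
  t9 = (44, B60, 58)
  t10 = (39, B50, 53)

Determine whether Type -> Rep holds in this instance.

Yes

Type=52: rows 1, 3 → Rep = 45, 45 ✓
Type=59: row 2 → Rep = 41 ✓
Type=58: rows 4, 8, 9 → Rep = 44, 44, 44 ✓
Type=53: rows 5, 7, 10 → Rep = 39, 39, 39 ✓
Type=55: row 6 → Rep = 40 ✓
Every Type value is associated with a single Rep value, so Type -> Rep holds.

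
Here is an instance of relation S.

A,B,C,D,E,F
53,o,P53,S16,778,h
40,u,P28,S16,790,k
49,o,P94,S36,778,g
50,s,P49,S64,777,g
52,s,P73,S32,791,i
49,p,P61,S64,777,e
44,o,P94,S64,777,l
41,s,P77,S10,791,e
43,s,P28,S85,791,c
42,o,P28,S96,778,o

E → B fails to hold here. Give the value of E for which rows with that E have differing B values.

777

E=778: 3 rows → B = o, o, o ✓
E=790: 1 row → B = u ✓
E=777: 3 rows → B takes values {s, p, o} — violation
E=791: 3 rows → B = s, s, s ✓
The only E value with inconsistent B is E=777.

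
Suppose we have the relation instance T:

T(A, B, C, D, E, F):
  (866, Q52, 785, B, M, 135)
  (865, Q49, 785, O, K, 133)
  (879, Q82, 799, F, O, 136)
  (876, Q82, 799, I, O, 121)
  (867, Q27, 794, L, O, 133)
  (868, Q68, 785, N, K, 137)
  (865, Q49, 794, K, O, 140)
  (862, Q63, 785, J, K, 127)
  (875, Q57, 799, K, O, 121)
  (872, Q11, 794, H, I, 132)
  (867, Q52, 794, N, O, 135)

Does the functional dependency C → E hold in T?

No

C=785: 4 rows → E takes values {M, K} — violation
C=799: 3 rows → E = O, O, O ✓
C=794: 4 rows → E takes values {O, I} — violation
Two rows agree on C but differ on E, so C → E does not hold.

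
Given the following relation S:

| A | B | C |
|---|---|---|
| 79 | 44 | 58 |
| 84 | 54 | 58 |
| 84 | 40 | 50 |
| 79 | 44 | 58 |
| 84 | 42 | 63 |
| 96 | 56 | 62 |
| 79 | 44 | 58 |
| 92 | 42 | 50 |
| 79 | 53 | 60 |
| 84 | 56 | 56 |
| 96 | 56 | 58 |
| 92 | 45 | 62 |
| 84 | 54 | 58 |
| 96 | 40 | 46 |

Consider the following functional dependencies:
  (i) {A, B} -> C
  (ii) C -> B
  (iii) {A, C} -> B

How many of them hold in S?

(i) {A, B} -> C: (A=96, B=56): 2 rows → C takes values {62, 58} — violation — fails.
(ii) C -> B: C=58: 6 rows → B takes values {44, 54, 56} — violation; C=50: 2 rows → B takes values {40, 42} — violation; C=62: 2 rows → B takes values {56, 45} — violation — fails.
(iii) {A, C} -> B: every LHS value maps to a single RHS value — holds.
1 of the 3 dependencies holds.

1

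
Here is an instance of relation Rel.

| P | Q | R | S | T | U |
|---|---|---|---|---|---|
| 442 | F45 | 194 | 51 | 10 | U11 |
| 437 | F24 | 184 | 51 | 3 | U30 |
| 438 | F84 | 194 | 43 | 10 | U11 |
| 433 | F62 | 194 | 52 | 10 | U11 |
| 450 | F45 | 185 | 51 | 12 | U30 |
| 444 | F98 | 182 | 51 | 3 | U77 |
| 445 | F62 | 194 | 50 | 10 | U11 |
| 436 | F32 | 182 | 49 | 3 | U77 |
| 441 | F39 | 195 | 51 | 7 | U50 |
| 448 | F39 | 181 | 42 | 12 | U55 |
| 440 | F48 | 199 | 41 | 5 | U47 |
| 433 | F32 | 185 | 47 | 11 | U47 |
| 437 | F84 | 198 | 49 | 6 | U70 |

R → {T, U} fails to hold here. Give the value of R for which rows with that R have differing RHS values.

R=194: 4 rows → {T,U} = (10, U11), (10, U11), (10, U11), (10, U11) ✓
R=184: 1 row → {T,U} = (3, U30) ✓
R=185: 2 rows → {T,U} takes values {(12, U30), (11, U47)} — violation
R=182: 2 rows → {T,U} = (3, U77), (3, U77) ✓
R=195: 1 row → {T,U} = (7, U50) ✓
R=181: 1 row → {T,U} = (12, U55) ✓
R=199: 1 row → {T,U} = (5, U47) ✓
R=198: 1 row → {T,U} = (6, U70) ✓
The only R value with inconsistent RHS is R=185.

185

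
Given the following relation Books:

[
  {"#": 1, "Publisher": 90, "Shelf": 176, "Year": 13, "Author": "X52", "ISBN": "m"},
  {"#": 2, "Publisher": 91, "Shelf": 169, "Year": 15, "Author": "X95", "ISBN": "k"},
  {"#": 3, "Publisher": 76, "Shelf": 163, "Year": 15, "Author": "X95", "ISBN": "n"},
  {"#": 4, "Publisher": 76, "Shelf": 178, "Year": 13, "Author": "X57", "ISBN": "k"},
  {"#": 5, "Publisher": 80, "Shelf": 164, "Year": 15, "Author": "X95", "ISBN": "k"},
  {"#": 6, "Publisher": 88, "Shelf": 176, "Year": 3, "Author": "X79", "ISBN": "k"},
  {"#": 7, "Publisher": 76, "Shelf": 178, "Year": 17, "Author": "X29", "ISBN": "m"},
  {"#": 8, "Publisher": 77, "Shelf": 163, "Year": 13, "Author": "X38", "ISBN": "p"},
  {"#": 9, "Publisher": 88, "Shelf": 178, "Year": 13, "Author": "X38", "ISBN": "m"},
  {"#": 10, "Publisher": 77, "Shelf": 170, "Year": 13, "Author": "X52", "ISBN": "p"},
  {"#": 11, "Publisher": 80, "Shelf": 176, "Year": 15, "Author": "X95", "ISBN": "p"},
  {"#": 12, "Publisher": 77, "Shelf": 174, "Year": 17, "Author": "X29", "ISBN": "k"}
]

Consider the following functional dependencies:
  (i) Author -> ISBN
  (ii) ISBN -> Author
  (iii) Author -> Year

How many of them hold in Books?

(i) Author -> ISBN: Author=X52: rows 1, 10 → ISBN takes values {m, p} — violation; Author=X95: rows 2, 3, 5, 11 → ISBN takes values {k, n, p} — violation; Author=X29: rows 7, 12 → ISBN takes values {m, k} — violation; Author=X38: rows 8, 9 → ISBN takes values {p, m} — violation — fails.
(ii) ISBN -> Author: ISBN=m: rows 1, 7, 9 → Author takes values {X52, X29, X38} — violation; ISBN=k: rows 2, 4, 5, 6, 12 → Author takes values {X95, X57, X79, X29} — violation; ISBN=p: rows 8, 10, 11 → Author takes values {X38, X52, X95} — violation — fails.
(iii) Author -> Year: every LHS value maps to a single RHS value — holds.
1 of the 3 dependencies holds.

1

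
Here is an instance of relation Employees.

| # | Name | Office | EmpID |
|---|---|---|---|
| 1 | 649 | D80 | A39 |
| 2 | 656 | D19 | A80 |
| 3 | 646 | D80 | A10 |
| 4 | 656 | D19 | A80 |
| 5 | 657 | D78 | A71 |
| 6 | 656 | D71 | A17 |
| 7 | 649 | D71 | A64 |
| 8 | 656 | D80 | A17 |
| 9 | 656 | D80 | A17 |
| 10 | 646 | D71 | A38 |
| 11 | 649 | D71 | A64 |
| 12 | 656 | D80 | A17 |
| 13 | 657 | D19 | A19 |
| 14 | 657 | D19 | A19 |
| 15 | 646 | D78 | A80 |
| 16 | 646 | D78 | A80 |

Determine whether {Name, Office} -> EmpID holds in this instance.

(Name=649, Office=D80): row 1 → EmpID = A39 ✓
(Name=656, Office=D19): rows 2, 4 → EmpID = A80, A80 ✓
(Name=646, Office=D80): row 3 → EmpID = A10 ✓
(Name=657, Office=D78): row 5 → EmpID = A71 ✓
(Name=656, Office=D71): row 6 → EmpID = A17 ✓
(Name=649, Office=D71): rows 7, 11 → EmpID = A64, A64 ✓
(Name=656, Office=D80): rows 8, 9, 12 → EmpID = A17, A17, A17 ✓
(Name=646, Office=D71): row 10 → EmpID = A38 ✓
(Name=657, Office=D19): rows 13, 14 → EmpID = A19, A19 ✓
(Name=646, Office=D78): rows 15, 16 → EmpID = A80, A80 ✓
Every {Name, Office} value is associated with a single EmpID value, so {Name, Office} -> EmpID holds.

Yes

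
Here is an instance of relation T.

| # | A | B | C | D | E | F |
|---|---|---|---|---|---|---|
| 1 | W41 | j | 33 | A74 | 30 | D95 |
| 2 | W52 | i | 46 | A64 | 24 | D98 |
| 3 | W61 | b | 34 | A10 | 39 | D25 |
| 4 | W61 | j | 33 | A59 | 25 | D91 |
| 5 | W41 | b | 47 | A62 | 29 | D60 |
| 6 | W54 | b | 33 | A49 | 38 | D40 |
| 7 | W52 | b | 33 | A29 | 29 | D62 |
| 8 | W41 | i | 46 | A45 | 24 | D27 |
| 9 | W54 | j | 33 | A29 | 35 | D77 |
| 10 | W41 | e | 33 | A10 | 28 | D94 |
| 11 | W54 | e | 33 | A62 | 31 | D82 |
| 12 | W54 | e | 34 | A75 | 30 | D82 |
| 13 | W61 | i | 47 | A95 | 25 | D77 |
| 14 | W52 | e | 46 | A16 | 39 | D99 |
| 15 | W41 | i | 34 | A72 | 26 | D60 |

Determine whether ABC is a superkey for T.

Yes

All 15 rows have distinct ABC values, so ABC → (all attributes) holds and ABC is a superkey.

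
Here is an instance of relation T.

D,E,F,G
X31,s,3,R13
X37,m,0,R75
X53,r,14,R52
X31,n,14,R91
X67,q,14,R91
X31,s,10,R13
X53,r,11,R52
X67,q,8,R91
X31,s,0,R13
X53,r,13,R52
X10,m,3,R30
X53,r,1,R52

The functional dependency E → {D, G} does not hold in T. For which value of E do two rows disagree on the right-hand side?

m

E=s: 3 rows → {D,G} = (X31, R13), (X31, R13), (X31, R13) ✓
E=m: 2 rows → {D,G} takes values {(X37, R75), (X10, R30)} — violation
E=r: 4 rows → {D,G} = (X53, R52), (X53, R52), (X53, R52), (X53, R52) ✓
E=n: 1 row → {D,G} = (X31, R91) ✓
E=q: 2 rows → {D,G} = (X67, R91), (X67, R91) ✓
The only E value with inconsistent RHS is E=m.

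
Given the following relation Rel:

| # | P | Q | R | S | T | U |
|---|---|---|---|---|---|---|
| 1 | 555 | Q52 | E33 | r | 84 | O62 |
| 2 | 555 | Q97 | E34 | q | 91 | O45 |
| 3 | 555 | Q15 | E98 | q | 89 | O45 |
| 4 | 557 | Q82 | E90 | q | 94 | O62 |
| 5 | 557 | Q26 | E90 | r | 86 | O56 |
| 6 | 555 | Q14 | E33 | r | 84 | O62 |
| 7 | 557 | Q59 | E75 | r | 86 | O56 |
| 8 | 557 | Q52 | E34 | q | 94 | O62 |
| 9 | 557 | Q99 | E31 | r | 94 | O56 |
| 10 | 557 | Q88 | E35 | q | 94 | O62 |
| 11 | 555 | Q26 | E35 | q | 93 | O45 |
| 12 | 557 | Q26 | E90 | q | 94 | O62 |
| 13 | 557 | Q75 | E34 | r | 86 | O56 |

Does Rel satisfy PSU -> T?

No

(P=555, S=r, U=O62): rows 1, 6 → T = 84, 84 ✓
(P=555, S=q, U=O45): rows 2, 3, 11 → T takes values {91, 89, 93} — violation
(P=557, S=q, U=O62): rows 4, 8, 10, 12 → T = 94, 94, 94, 94 ✓
(P=557, S=r, U=O56): rows 5, 7, 9, 13 → T takes values {86, 94} — violation
Two rows agree on PSU but differ on T, so PSU -> T does not hold.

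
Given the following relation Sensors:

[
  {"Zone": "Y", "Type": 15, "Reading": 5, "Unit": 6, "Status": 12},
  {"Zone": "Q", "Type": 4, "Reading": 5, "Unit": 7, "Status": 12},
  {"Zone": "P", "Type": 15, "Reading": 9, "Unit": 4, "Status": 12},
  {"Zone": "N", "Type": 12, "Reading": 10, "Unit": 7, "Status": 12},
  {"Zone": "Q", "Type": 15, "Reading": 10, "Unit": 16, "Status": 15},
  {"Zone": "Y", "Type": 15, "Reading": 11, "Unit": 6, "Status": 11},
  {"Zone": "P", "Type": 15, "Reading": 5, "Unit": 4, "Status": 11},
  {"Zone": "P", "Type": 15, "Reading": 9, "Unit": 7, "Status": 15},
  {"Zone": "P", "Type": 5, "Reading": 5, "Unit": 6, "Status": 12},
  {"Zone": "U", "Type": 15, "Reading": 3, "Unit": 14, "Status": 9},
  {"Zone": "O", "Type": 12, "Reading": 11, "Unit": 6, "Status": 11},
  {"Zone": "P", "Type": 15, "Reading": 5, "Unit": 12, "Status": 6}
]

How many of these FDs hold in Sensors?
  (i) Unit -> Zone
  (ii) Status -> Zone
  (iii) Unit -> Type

(i) Unit -> Zone: Unit=6: 4 rows → Zone takes values {Y, P, O} — violation; Unit=7: 3 rows → Zone takes values {Q, N, P} — violation — fails.
(ii) Status -> Zone: Status=12: 5 rows → Zone takes values {Y, Q, P, N} — violation; Status=15: 2 rows → Zone takes values {Q, P} — violation; Status=11: 3 rows → Zone takes values {Y, P, O} — violation — fails.
(iii) Unit -> Type: Unit=6: 4 rows → Type takes values {15, 5, 12} — violation; Unit=7: 3 rows → Type takes values {4, 12, 15} — violation — fails.
None of the 3 dependencies hold.

0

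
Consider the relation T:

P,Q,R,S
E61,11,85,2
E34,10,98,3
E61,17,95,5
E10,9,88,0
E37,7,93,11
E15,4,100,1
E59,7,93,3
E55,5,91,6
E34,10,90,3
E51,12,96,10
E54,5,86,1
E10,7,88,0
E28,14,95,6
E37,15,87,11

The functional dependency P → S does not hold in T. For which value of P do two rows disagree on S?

P=E61: 2 rows → S takes values {2, 5} — violation
P=E34: 2 rows → S = 3, 3 ✓
P=E10: 2 rows → S = 0, 0 ✓
P=E37: 2 rows → S = 11, 11 ✓
P=E15: 1 row → S = 1 ✓
P=E59: 1 row → S = 3 ✓
P=E55: 1 row → S = 6 ✓
P=E51: 1 row → S = 10 ✓
P=E54: 1 row → S = 1 ✓
P=E28: 1 row → S = 6 ✓
The only P value with inconsistent S is P=E61.

E61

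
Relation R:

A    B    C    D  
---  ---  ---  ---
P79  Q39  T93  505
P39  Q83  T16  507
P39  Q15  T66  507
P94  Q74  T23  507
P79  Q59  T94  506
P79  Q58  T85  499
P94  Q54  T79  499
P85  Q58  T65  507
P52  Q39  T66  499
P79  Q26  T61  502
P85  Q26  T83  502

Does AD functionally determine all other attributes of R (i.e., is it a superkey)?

No

Two distinct rows share (A=P39, D=507), so AD does not determine every attribute — not a superkey.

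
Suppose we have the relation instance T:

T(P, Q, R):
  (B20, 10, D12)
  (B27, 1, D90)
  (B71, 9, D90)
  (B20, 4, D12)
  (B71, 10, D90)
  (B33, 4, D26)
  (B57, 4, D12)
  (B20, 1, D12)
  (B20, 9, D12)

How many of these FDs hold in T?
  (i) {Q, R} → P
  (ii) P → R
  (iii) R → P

1

(i) {Q, R} → P: (Q=4, R=D12): 2 rows → P takes values {B20, B57} — violation — fails.
(ii) P → R: every LHS value maps to a single RHS value — holds.
(iii) R → P: R=D12: 5 rows → P takes values {B20, B57} — violation; R=D90: 3 rows → P takes values {B27, B71} — violation — fails.
1 of the 3 dependencies holds.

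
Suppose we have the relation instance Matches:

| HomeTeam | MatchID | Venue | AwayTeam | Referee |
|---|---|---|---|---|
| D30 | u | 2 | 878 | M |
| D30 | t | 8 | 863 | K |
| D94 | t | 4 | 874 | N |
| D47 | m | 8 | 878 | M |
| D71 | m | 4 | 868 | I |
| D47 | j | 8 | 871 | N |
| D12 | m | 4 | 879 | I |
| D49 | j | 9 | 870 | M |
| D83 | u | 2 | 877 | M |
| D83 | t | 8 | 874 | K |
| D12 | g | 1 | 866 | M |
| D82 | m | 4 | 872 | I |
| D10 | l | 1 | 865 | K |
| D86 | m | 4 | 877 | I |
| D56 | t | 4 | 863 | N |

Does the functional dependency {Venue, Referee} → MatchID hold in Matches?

Yes

(Venue=2, Referee=M): 2 rows → MatchID = u, u ✓
(Venue=8, Referee=K): 2 rows → MatchID = t, t ✓
(Venue=4, Referee=N): 2 rows → MatchID = t, t ✓
(Venue=8, Referee=M): 1 row → MatchID = m ✓
(Venue=4, Referee=I): 4 rows → MatchID = m, m, m, m ✓
(Venue=8, Referee=N): 1 row → MatchID = j ✓
(Venue=9, Referee=M): 1 row → MatchID = j ✓
(Venue=1, Referee=M): 1 row → MatchID = g ✓
(Venue=1, Referee=K): 1 row → MatchID = l ✓
Every {Venue, Referee} value is associated with a single MatchID value, so {Venue, Referee} → MatchID holds.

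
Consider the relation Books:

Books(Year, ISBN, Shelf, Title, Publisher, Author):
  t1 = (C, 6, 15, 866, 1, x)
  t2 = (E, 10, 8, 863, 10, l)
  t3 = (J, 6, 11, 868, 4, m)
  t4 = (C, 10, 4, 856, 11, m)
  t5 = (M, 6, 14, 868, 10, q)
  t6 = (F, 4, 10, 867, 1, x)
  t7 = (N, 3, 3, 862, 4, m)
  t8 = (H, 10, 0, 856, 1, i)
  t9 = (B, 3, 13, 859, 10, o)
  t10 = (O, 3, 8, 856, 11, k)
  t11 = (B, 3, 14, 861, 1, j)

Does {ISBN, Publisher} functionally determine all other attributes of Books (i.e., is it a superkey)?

All 11 rows have distinct {ISBN, Publisher} values, so {ISBN, Publisher} → (all attributes) holds and {ISBN, Publisher} is a superkey.

Yes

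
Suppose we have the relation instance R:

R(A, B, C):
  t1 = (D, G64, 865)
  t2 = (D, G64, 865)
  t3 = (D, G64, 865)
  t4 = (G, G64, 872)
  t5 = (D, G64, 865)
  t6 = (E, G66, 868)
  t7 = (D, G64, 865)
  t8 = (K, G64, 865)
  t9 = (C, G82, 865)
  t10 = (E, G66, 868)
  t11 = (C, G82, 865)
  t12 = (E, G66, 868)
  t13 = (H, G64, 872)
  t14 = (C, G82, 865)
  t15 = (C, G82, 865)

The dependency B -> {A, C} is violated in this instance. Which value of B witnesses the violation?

B=G64: rows 1, 2, 3, 4, 5, 7, 8, 13 → {A,C} takes values {(D, 865), (G, 872), (K, 865), (H, 872)} — violation
B=G66: rows 6, 10, 12 → {A,C} = (E, 868), (E, 868), (E, 868) ✓
B=G82: rows 9, 11, 14, 15 → {A,C} = (C, 865), (C, 865), (C, 865), (C, 865) ✓
The only B value with inconsistent RHS is B=G64.

G64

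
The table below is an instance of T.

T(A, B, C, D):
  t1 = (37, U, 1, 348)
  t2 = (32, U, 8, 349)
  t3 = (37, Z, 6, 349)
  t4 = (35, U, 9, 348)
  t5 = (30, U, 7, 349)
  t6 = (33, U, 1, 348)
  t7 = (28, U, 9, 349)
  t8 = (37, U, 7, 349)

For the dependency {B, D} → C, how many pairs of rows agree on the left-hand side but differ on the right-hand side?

7

(B=U, D=348): violating pairs (1,4), (4,6) — 2 pairs.
(B=U, D=349): violating pairs (2,5), (2,7), (2,8), (5,7), (7,8) — 5 pairs.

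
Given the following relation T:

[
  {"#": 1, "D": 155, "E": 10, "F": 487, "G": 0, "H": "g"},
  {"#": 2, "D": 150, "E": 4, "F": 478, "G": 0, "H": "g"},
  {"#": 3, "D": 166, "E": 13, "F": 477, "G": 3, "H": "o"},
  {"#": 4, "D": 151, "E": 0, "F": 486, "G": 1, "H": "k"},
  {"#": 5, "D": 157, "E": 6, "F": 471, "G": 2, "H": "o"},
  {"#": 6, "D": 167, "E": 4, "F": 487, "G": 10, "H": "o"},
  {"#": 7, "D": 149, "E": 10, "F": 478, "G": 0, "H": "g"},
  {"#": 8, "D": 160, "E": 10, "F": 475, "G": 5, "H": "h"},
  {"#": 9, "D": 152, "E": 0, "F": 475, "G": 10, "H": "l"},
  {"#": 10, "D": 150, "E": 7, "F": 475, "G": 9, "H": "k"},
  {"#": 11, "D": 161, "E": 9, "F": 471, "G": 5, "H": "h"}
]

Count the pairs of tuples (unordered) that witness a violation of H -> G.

H=g: all 3 rows agree on G — 0 pairs.
H=o: violating pairs (3,5), (3,6), (5,6) — 3 pairs.
H=k: violating pairs (4,10) — 1 pair.
H=h: all 2 rows agree on G — 0 pairs.

4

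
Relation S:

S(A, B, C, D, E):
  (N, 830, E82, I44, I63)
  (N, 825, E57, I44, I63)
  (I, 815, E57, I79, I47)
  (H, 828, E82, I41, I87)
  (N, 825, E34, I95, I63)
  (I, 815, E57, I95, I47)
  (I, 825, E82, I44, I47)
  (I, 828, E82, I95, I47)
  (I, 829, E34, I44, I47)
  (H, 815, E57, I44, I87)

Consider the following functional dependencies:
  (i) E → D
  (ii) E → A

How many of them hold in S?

1

(i) E → D: E=I63: 3 rows → D takes values {I44, I95} — violation; E=I47: 5 rows → D takes values {I79, I95, I44} — violation; E=I87: 2 rows → D takes values {I41, I44} — violation — fails.
(ii) E → A: every LHS value maps to a single RHS value — holds.
1 of the 2 dependencies holds.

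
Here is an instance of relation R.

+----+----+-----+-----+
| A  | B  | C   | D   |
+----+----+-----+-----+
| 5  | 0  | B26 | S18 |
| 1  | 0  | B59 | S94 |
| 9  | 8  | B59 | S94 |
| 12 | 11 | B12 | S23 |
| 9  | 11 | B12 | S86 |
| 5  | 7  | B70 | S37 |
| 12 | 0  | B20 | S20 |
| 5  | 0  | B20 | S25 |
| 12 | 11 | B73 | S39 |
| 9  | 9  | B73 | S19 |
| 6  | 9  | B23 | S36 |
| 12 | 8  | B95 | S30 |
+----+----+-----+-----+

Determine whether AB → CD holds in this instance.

No

(A=5, B=0): 2 rows → {C,D} takes values {(B26, S18), (B20, S25)} — violation
(A=1, B=0): 1 row → {C,D} = (B59, S94) ✓
(A=9, B=8): 1 row → {C,D} = (B59, S94) ✓
(A=12, B=11): 2 rows → {C,D} takes values {(B12, S23), (B73, S39)} — violation
(A=9, B=11): 1 row → {C,D} = (B12, S86) ✓
(A=5, B=7): 1 row → {C,D} = (B70, S37) ✓
(A=12, B=0): 1 row → {C,D} = (B20, S20) ✓
(A=9, B=9): 1 row → {C,D} = (B73, S19) ✓
(A=6, B=9): 1 row → {C,D} = (B23, S36) ✓
(A=12, B=8): 1 row → {C,D} = (B95, S30) ✓
Two rows agree on AB but differ on CD, so AB → CD does not hold.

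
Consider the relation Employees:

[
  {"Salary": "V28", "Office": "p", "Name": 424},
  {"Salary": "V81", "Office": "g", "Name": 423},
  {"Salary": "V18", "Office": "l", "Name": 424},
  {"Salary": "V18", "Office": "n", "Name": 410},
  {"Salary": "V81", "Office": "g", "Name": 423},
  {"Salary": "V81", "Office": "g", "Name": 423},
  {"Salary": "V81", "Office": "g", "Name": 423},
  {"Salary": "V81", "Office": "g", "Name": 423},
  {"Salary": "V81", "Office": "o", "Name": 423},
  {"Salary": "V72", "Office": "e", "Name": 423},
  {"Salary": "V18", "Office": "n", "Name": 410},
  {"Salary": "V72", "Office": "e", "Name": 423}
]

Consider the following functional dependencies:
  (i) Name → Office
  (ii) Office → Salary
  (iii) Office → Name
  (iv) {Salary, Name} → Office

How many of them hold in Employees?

(i) Name → Office: Name=424: 2 rows → Office takes values {p, l} — violation; Name=423: 8 rows → Office takes values {g, o, e} — violation — fails.
(ii) Office → Salary: every LHS value maps to a single RHS value — holds.
(iii) Office → Name: every LHS value maps to a single RHS value — holds.
(iv) {Salary, Name} → Office: (Salary=V81, Name=423): 6 rows → Office takes values {g, o} — violation — fails.
2 of the 4 dependencies hold.

2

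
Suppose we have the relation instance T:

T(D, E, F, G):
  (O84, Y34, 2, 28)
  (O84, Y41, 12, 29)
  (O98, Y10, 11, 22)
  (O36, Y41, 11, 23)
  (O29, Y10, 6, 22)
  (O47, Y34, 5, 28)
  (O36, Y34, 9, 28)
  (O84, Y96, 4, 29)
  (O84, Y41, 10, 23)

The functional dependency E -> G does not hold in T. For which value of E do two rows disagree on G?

Y41

E=Y34: 3 rows → G = 28, 28, 28 ✓
E=Y41: 3 rows → G takes values {29, 23} — violation
E=Y10: 2 rows → G = 22, 22 ✓
E=Y96: 1 row → G = 29 ✓
The only E value with inconsistent G is E=Y41.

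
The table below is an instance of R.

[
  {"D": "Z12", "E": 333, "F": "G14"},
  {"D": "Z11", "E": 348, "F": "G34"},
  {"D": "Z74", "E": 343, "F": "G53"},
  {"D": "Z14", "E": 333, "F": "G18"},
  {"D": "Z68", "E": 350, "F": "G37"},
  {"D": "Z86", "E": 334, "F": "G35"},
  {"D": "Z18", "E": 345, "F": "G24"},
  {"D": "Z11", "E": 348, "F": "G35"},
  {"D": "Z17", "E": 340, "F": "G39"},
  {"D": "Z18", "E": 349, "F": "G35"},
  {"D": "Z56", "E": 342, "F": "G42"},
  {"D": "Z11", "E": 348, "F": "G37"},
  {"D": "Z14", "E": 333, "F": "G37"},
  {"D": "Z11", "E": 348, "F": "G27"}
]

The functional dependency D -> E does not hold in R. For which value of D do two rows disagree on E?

D=Z12: 1 row → E = 333 ✓
D=Z11: 4 rows → E = 348, 348, 348, 348 ✓
D=Z74: 1 row → E = 343 ✓
D=Z14: 2 rows → E = 333, 333 ✓
D=Z68: 1 row → E = 350 ✓
D=Z86: 1 row → E = 334 ✓
D=Z18: 2 rows → E takes values {345, 349} — violation
D=Z17: 1 row → E = 340 ✓
D=Z56: 1 row → E = 342 ✓
The only D value with inconsistent E is D=Z18.

Z18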